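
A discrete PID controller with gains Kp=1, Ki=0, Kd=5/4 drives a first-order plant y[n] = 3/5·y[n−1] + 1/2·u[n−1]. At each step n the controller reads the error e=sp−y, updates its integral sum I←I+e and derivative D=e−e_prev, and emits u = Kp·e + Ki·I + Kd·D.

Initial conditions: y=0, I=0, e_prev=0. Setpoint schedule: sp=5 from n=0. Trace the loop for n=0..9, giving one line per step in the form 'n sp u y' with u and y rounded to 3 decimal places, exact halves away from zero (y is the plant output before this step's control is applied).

(exact arithmetic carried between steps; '≈' marks a value shown rounded to 6 d.p. or computed from one; I and e_prev carry over from the previous line; the table rounds u and y to 3 d.p., halves away from zero)
n=0: y=0, sp=5, e=sp−y=5; I=5, D=e−e_prev=5; u=1·5+0·5+5/4·5=11.25; next y=3/5·0+1/2·11.25=5.625
n=1: y=5.625, sp=5, e=sp−y=-0.625; I=4.375, D=e−e_prev=-5.625; u=1·(-0.625)+0·4.375+5/4·(-5.625)=-7.65625; next y=3/5·5.625+1/2·(-7.65625)=-0.453125
n=2: y=-0.453125, sp=5, e=sp−y=5.453125; I=9.828125, D=e−e_prev=6.078125; u=1·5.453125+0·9.828125+5/4·6.078125≈13.050781; next y=3/5·(-0.453125)+1/2·13.050781≈6.253516
n=3: y≈6.253516, sp=5, e=sp−y≈-1.253516; I≈8.574609, D=e−e_prev≈-6.706641; u=1·(-1.253516)+0·8.574609+5/4·(-6.706641)≈-9.636816; next y=3/5·6.253516+1/2·(-9.636816)≈-1.066299
n=4: y≈-1.066299, sp=5, e=sp−y≈6.066299; I≈14.640908, D=e−e_prev≈7.319814; u=1·6.066299+0·14.640908+5/4·7.319814≈15.216067; next y=3/5·(-1.066299)+1/2·15.216067≈6.968254
n=5: y≈6.968254, sp=5, e=sp−y≈-1.968254; I≈12.672654, D=e−e_prev≈-8.034553; u=1·(-1.968254)+0·12.672654+5/4·(-8.034553)≈-12.011445; next y=3/5·6.968254+1/2·(-12.011445)≈-1.824770
n=6: y≈-1.824770, sp=5, e=sp−y≈6.824770; I≈19.497424, D=e−e_prev≈8.793024; u=1·6.824770+0·19.497424+5/4·8.793024≈17.816051; next y=3/5·(-1.824770)+1/2·17.816051≈7.813163
n=7: y≈7.813163, sp=5, e=sp−y≈-2.813163; I≈16.684261, D=e−e_prev≈-9.637933; u=1·(-2.813163)+0·16.684261+5/4·(-9.637933)≈-14.860580; next y=3/5·7.813163+1/2·(-14.860580)≈-2.742392
n=8: y≈-2.742392, sp=5, e=sp−y≈7.742392; I≈24.426653, D=e−e_prev≈10.555555; u=1·7.742392+0·24.426653+5/4·10.555555≈20.936836; next y=3/5·(-2.742392)+1/2·20.936836≈8.822983
n=9: y≈8.822983, sp=5, e=sp−y≈-3.822983; I≈20.603670, D=e−e_prev≈-11.565375; u=1·(-3.822983)+0·20.603670+5/4·(-11.565375)≈-18.279701; next y=3/5·8.822983+1/2·(-18.279701)≈-3.846061

0 5 11.250 0.000
1 5 -7.656 5.625
2 5 13.051 -0.453
3 5 -9.637 6.254
4 5 15.216 -1.066
5 5 -12.011 6.968
6 5 17.816 -1.825
7 5 -14.861 7.813
8 5 20.937 -2.742
9 5 -18.280 8.823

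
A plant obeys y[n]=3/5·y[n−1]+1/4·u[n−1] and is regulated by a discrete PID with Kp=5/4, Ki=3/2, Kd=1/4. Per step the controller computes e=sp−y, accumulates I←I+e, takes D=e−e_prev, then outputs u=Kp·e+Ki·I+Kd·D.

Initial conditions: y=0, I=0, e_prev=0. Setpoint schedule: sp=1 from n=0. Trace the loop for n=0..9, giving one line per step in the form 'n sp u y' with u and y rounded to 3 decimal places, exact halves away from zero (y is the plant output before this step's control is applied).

(exact arithmetic carried between steps; '≈' marks a value shown rounded to 6 d.p. or computed from one; I and e_prev carry over from the previous line; the table rounds u and y to 3 d.p., halves away from zero)
n=0: y=0, sp=1, e=sp−y=1; I=1, D=e−e_prev=1; u=5/4·1+3/2·1+1/4·1=3; next y=3/5·0+1/4·3=0.75
n=1: y=0.75, sp=1, e=sp−y=0.25; I=1.25, D=e−e_prev=-0.75; u=5/4·0.25+3/2·1.25+1/4·(-0.75)=2; next y=3/5·0.75+1/4·2=0.95
n=2: y=0.95, sp=1, e=sp−y=0.05; I=1.3, D=e−e_prev=-0.2; u=5/4·0.05+3/2·1.3+1/4·(-0.2)=1.9625; next y=3/5·0.95+1/4·1.9625=1.060625
n=3: y=1.060625, sp=1, e=sp−y=-0.060625; I=1.239375, D=e−e_prev=-0.110625; u=5/4·(-0.060625)+3/2·1.239375+1/4·(-0.110625)=1.755625; next y=3/5·1.060625+1/4·1.755625≈1.075281
n=4: y≈1.075281, sp=1, e=sp−y≈-0.075281; I≈1.164094, D=e−e_prev≈-0.014656; u=5/4·(-0.075281)+3/2·1.164094+1/4·(-0.014656)≈1.648375; next y=3/5·1.075281+1/4·1.648375≈1.057263
n=5: y≈1.057263, sp=1, e=sp−y≈-0.057263; I≈1.106831, D=e−e_prev≈0.018019; u=5/4·(-0.057263)+3/2·1.106831+1/4·0.018019≈1.593173; next y=3/5·1.057263+1/4·1.593173≈1.032651
n=6: y≈1.032651, sp=1, e=sp−y≈-0.032651; I≈1.074180, D=e−e_prev≈0.024612; u=5/4·(-0.032651)+3/2·1.074180+1/4·0.024612≈1.576610; next y=3/5·1.032651+1/4·1.576610≈1.013743
n=7: y≈1.013743, sp=1, e=sp−y≈-0.013743; I≈1.060437, D=e−e_prev≈0.018908; u=5/4·(-0.013743)+3/2·1.060437+1/4·0.018908≈1.578204; next y=3/5·1.013743+1/4·1.578204≈1.002797
n=8: y≈1.002797, sp=1, e=sp−y≈-0.002797; I≈1.057641, D=e−e_prev≈0.010946; u=5/4·(-0.002797)+3/2·1.057641+1/4·0.010946≈1.585701; next y=3/5·1.002797+1/4·1.585701≈0.998103
n=9: y≈0.998103, sp=1, e=sp−y≈0.001897; I≈1.059537, D=e−e_prev≈0.004693; u=5/4·0.001897+3/2·1.059537+1/4·0.004693≈1.592850; next y=3/5·0.998103+1/4·1.592850≈0.997074

0 1 3.000 0.000
1 1 2.000 0.750
2 1 1.963 0.950
3 1 1.756 1.061
4 1 1.648 1.075
5 1 1.593 1.057
6 1 1.577 1.033
7 1 1.578 1.014
8 1 1.586 1.003
9 1 1.593 0.998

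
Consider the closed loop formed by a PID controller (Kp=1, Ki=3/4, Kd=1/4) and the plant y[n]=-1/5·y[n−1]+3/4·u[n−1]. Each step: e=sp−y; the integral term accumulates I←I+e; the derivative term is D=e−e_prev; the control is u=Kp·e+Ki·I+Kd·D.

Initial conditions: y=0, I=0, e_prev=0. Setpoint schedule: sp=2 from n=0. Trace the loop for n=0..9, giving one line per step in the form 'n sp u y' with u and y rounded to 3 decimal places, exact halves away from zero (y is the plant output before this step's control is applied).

(exact arithmetic carried between steps; '≈' marks a value shown rounded to 6 d.p. or computed from one; I and e_prev carry over from the previous line; the table rounds u and y to 3 d.p., halves away from zero)
n=0: y=0, sp=2, e=sp−y=2; I=2, D=e−e_prev=2; u=1·2+3/4·2+1/4·2=4; next y=-1/5·0+3/4·4=3
n=1: y=3, sp=2, e=sp−y=-1; I=1, D=e−e_prev=-3; u=1·(-1)+3/4·1+1/4·(-3)=-1; next y=-1/5·3+3/4·(-1)=-1.35
n=2: y=-1.35, sp=2, e=sp−y=3.35; I=4.35, D=e−e_prev=4.35; u=1·3.35+3/4·4.35+1/4·4.35=7.7; next y=-1/5·(-1.35)+3/4·7.7=6.045
n=3: y=6.045, sp=2, e=sp−y=-4.045; I=0.305, D=e−e_prev=-7.395; u=1·(-4.045)+3/4·0.305+1/4·(-7.395)=-5.665; next y=-1/5·6.045+3/4·(-5.665)=-5.45775
n=4: y=-5.45775, sp=2, e=sp−y=7.45775; I=7.76275, D=e−e_prev=11.50275; u=1·7.45775+3/4·7.76275+1/4·11.50275=16.1555; next y=-1/5·(-5.45775)+3/4·16.1555=13.208175
n=5: y=13.208175, sp=2, e=sp−y=-11.208175; I=-3.445425, D=e−e_prev=-18.665925; u=1·(-11.208175)+3/4·(-3.445425)+1/4·(-18.665925)=-18.458725; next y=-1/5·13.208175+3/4·(-18.458725)≈-16.485679
n=6: y≈-16.485679, sp=2, e=sp−y≈18.485679; I≈15.040254, D=e−e_prev≈29.693854; u=1·18.485679+3/4·15.040254+1/4·29.693854≈37.189333; next y=-1/5·(-16.485679)+3/4·37.189333≈31.189135
n=7: y≈31.189135, sp=2, e=sp−y≈-29.189135; I≈-14.148881, D=e−e_prev≈-47.674814; u=1·(-29.189135)+3/4·(-14.148881)+1/4·(-47.674814)≈-51.719500; next y=-1/5·31.189135+3/4·(-51.719500)≈-45.027452
n=8: y≈-45.027452, sp=2, e=sp−y≈47.027452; I≈32.878570, D=e−e_prev≈76.216587; u=1·47.027452+3/4·32.878570+1/4·76.216587≈90.740526; next y=-1/5·(-45.027452)+3/4·90.740526≈77.060885
n=9: y≈77.060885, sp=2, e=sp−y≈-75.060885; I≈-42.182315, D=e−e_prev≈-122.088337; u=1·(-75.060885)+3/4·(-42.182315)+1/4·(-122.088337)≈-137.219705; next y=-1/5·77.060885+3/4·(-137.219705)≈-118.326956

0 2 4.000 0.000
1 2 -1.000 3.000
2 2 7.700 -1.350
3 2 -5.665 6.045
4 2 16.156 -5.458
5 2 -18.459 13.208
6 2 37.189 -16.486
7 2 -51.719 31.189
8 2 90.741 -45.027
9 2 -137.220 77.061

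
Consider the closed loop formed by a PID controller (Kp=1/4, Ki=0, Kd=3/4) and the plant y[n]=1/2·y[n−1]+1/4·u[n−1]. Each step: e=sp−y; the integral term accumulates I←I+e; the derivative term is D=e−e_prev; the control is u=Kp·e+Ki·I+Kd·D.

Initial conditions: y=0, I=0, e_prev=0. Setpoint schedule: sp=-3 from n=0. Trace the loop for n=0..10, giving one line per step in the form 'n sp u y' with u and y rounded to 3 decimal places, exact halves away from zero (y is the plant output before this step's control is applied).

0 -3 -3.000 0.000
1 -3 0.000 -0.750
2 -3 -0.938 -0.375
3 -3 -0.609 -0.422
4 -3 -0.703 -0.363
5 -3 -0.665 -0.357
6 -3 -0.673 -0.345
7 -3 -0.668 -0.341
8 -3 -0.668 -0.337
9 -3 -0.667 -0.336
10 -3 -0.667 -0.335

(exact arithmetic carried between steps; '≈' marks a value shown rounded to 6 d.p. or computed from one; I and e_prev carry over from the previous line; the table rounds u and y to 3 d.p., halves away from zero)
n=0: y=0, sp=-3, e=sp−y=-3; I=-3, D=e−e_prev=-3; u=1/4·(-3)+0·(-3)+3/4·(-3)=-3; next y=1/2·0+1/4·(-3)=-0.75
n=1: y=-0.75, sp=-3, e=sp−y=-2.25; I=-5.25, D=e−e_prev=0.75; u=1/4·(-2.25)+0·(-5.25)+3/4·0.75=0; next y=1/2·(-0.75)+1/4·0=-0.375
n=2: y=-0.375, sp=-3, e=sp−y=-2.625; I=-7.875, D=e−e_prev=-0.375; u=1/4·(-2.625)+0·(-7.875)+3/4·(-0.375)=-0.9375; next y=1/2·(-0.375)+1/4·(-0.9375)=-0.421875
n=3: y=-0.421875, sp=-3, e=sp−y=-2.578125; I=-10.453125, D=e−e_prev=0.046875; u=1/4·(-2.578125)+0·(-10.453125)+3/4·0.046875=-0.609375; next y=1/2·(-0.421875)+1/4·(-0.609375)≈-0.363281
n=4: y≈-0.363281, sp=-3, e=sp−y≈-2.636719; I≈-13.089844, D=e−e_prev≈-0.058594; u=1/4·(-2.636719)+0·(-13.089844)+3/4·(-0.058594)≈-0.703125; next y=1/2·(-0.363281)+1/4·(-0.703125)≈-0.357422
n=5: y≈-0.357422, sp=-3, e=sp−y≈-2.642578; I≈-15.732422, D=e−e_prev≈-0.005859; u=1/4·(-2.642578)+0·(-15.732422)+3/4·(-0.005859)≈-0.665039; next y=1/2·(-0.357422)+1/4·(-0.665039)≈-0.344971
n=6: y≈-0.344971, sp=-3, e=sp−y≈-2.655029; I≈-18.387451, D=e−e_prev≈-0.012451; u=1/4·(-2.655029)+0·(-18.387451)+3/4·(-0.012451)≈-0.673096; next y=1/2·(-0.344971)+1/4·(-0.673096)≈-0.340759
n=7: y≈-0.340759, sp=-3, e=sp−y≈-2.659241; I≈-21.046692, D=e−e_prev≈-0.004211; u=1/4·(-2.659241)+0·(-21.046692)+3/4·(-0.004211)≈-0.667969; next y=1/2·(-0.340759)+1/4·(-0.667969)≈-0.337372
n=8: y≈-0.337372, sp=-3, e=sp−y≈-2.662628; I≈-23.709320, D=e−e_prev≈-0.003387; u=1/4·(-2.662628)+0·(-23.709320)+3/4·(-0.003387)≈-0.668198; next y=1/2·(-0.337372)+1/4·(-0.668198)≈-0.335735
n=9: y≈-0.335735, sp=-3, e=sp−y≈-2.664265; I≈-26.373585, D=e−e_prev≈-0.001637; u=1/4·(-2.664265)+0·(-26.373585)+3/4·(-0.001637)≈-0.667294; next y=1/2·(-0.335735)+1/4·(-0.667294)≈-0.334691
n=10: y≈-0.334691, sp=-3, e=sp−y≈-2.665309; I≈-29.038894, D=e−e_prev≈-0.001044; u=1/4·(-2.665309)+0·(-29.038894)+3/4·(-0.001044)≈-0.667110; next y=1/2·(-0.334691)+1/4·(-0.667110)≈-0.334123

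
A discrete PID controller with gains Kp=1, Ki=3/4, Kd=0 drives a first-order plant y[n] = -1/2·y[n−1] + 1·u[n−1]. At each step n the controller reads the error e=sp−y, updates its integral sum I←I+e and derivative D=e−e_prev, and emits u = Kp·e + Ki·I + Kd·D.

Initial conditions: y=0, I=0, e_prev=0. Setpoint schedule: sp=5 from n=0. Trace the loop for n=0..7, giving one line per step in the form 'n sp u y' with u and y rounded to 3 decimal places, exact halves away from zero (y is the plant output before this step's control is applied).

0 5 8.750 0.000
1 5 -2.813 8.750
2 5 22.266 -7.188
3 5 -26.426 25.859
4 5 72.056 -39.355
5 5 -124.083 91.733
6 5 268.813 -169.950
7 5 -516.516 353.788

(exact arithmetic carried between steps; '≈' marks a value shown rounded to 6 d.p. or computed from one; I and e_prev carry over from the previous line; the table rounds u and y to 3 d.p., halves away from zero)
n=0: y=0, sp=5, e=sp−y=5; I=5, D=e−e_prev=5; u=1·5+3/4·5+0·5=8.75; next y=-1/2·0+1·8.75=8.75
n=1: y=8.75, sp=5, e=sp−y=-3.75; I=1.25, D=e−e_prev=-8.75; u=1·(-3.75)+3/4·1.25+0·(-8.75)=-2.8125; next y=-1/2·8.75+1·(-2.8125)=-7.1875
n=2: y=-7.1875, sp=5, e=sp−y=12.1875; I=13.4375, D=e−e_prev=15.9375; u=1·12.1875+3/4·13.4375+0·15.9375=22.265625; next y=-1/2·(-7.1875)+1·22.265625=25.859375
n=3: y=25.859375, sp=5, e=sp−y=-20.859375; I=-7.421875, D=e−e_prev=-33.046875; u=1·(-20.859375)+3/4·(-7.421875)+0·(-33.046875)≈-26.425781; next y=-1/2·25.859375+1·(-26.425781)≈-39.355469
n=4: y≈-39.355469, sp=5, e=sp−y≈44.355469; I≈36.933594, D=e−e_prev≈65.214844; u=1·44.355469+3/4·36.933594+0·65.214844≈72.055664; next y=-1/2·(-39.355469)+1·72.055664≈91.733398
n=5: y≈91.733398, sp=5, e=sp−y≈-86.733398; I≈-49.799805, D=e−e_prev≈-131.088867; u=1·(-86.733398)+3/4·(-49.799805)+0·(-131.088867)≈-124.083252; next y=-1/2·91.733398+1·(-124.083252)≈-169.949951
n=6: y≈-169.949951, sp=5, e=sp−y≈174.949951; I≈125.150146, D=e−e_prev≈261.683350; u=1·174.949951+3/4·125.150146+0·261.683350≈268.812561; next y=-1/2·(-169.949951)+1·268.812561≈353.787537
n=7: y≈353.787537, sp=5, e=sp−y≈-348.787537; I≈-223.637390, D=e−e_prev≈-523.737488; u=1·(-348.787537)+3/4·(-223.637390)+0·(-523.737488)≈-516.515579; next y=-1/2·353.787537+1·(-516.515579)≈-693.409348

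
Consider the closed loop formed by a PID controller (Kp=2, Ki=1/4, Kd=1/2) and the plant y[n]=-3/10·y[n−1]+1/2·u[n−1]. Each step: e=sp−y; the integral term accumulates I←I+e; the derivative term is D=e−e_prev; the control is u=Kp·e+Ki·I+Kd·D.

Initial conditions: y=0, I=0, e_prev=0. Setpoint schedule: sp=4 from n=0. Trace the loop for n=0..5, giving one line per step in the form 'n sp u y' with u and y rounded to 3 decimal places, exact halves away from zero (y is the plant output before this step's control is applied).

(exact arithmetic carried between steps; '≈' marks a value shown rounded to 6 d.p. or computed from one; I and e_prev carry over from the previous line; the table rounds u and y to 3 d.p., halves away from zero)
n=0: y=0, sp=4, e=sp−y=4; I=4, D=e−e_prev=4; u=2·4+1/4·4+1/2·4=11; next y=-3/10·0+1/2·11=5.5
n=1: y=5.5, sp=4, e=sp−y=-1.5; I=2.5, D=e−e_prev=-5.5; u=2·(-1.5)+1/4·2.5+1/2·(-5.5)=-5.125; next y=-3/10·5.5+1/2·(-5.125)=-4.2125
n=2: y=-4.2125, sp=4, e=sp−y=8.2125; I=10.7125, D=e−e_prev=9.7125; u=2·8.2125+1/4·10.7125+1/2·9.7125=23.959375; next y=-3/10·(-4.2125)+1/2·23.959375≈13.243438
n=3: y≈13.243438, sp=4, e=sp−y≈-9.243438; I≈1.469063, D=e−e_prev≈-17.455938; u=2·(-9.243438)+1/4·1.469063+1/2·(-17.455938)≈-26.847578; next y=-3/10·13.243438+1/2·(-26.847578)≈-17.396820
n=4: y≈-17.396820, sp=4, e=sp−y≈21.396820; I≈22.865883, D=e−e_prev≈30.640258; u=2·21.396820+1/4·22.865883+1/2·30.640258≈63.830240; next y=-3/10·(-17.396820)+1/2·63.830240≈37.134166
n=5: y≈37.134166, sp=4, e=sp−y≈-33.134166; I≈-10.268283, D=e−e_prev≈-54.530987; u=2·(-33.134166)+1/4·(-10.268283)+1/2·(-54.530987)≈-96.100897; next y=-3/10·37.134166+1/2·(-96.100897)≈-59.190698

0 4 11.000 0.000
1 4 -5.125 5.500
2 4 23.959 -4.213
3 4 -26.848 13.243
4 4 63.830 -17.397
5 4 -96.101 37.134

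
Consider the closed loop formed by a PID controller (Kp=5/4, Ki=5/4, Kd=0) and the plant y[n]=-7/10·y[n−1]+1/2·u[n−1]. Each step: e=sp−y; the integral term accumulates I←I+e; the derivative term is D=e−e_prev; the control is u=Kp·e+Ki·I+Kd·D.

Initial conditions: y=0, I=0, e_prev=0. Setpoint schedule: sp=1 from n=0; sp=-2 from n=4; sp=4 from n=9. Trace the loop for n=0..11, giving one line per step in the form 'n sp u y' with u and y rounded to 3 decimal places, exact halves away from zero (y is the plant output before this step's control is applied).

(exact arithmetic carried between steps; '≈' marks a value shown rounded to 6 d.p. or computed from one; I and e_prev carry over from the previous line; the table rounds u and y to 3 d.p., halves away from zero)
n=0: y=0, sp=1, e=sp−y=1; I=1, D=e−e_prev=1; u=5/4·1+5/4·1+0·1=2.5; next y=-7/10·0+1/2·2.5=1.25
n=1: y=1.25, sp=1, e=sp−y=-0.25; I=0.75, D=e−e_prev=-1.25; u=5/4·(-0.25)+5/4·0.75+0·(-1.25)=0.625; next y=-7/10·1.25+1/2·0.625=-0.5625
n=2: y=-0.5625, sp=1, e=sp−y=1.5625; I=2.3125, D=e−e_prev=1.8125; u=5/4·1.5625+5/4·2.3125+0·1.8125=4.84375; next y=-7/10·(-0.5625)+1/2·4.84375=2.815625
n=3: y=2.815625, sp=1, e=sp−y=-1.815625; I=0.496875, D=e−e_prev=-3.378125; u=5/4·(-1.815625)+5/4·0.496875+0·(-3.378125)≈-1.648438; next y=-7/10·2.815625+1/2·(-1.648438)≈-2.795156
n=4: y≈-2.795156, sp=-2, e=sp−y≈0.795156; I≈1.292031, D=e−e_prev≈2.610781; u=5/4·0.795156+5/4·1.292031+0·2.610781≈2.608984; next y=-7/10·(-2.795156)+1/2·2.608984≈3.261102
n=5: y≈3.261102, sp=-2, e=sp−y≈-5.261102; I≈-3.969070, D=e−e_prev≈-6.056258; u=5/4·(-5.261102)+5/4·(-3.969070)+0·(-6.056258)≈-11.537715; next y=-7/10·3.261102+1/2·(-11.537715)≈-8.051629
n=6: y≈-8.051629, sp=-2, e=sp−y≈6.051629; I≈2.082558, D=e−e_prev≈11.312730; u=5/4·6.051629+5/4·2.082558+0·11.312730≈10.167733; next y=-7/10·(-8.051629)+1/2·10.167733≈10.720007
n=7: y≈10.720007, sp=-2, e=sp−y≈-12.720007; I≈-10.637448, D=e−e_prev≈-18.771635; u=5/4·(-12.720007)+5/4·(-10.637448)+0·(-18.771635)≈-29.196819; next y=-7/10·10.720007+1/2·(-29.196819)≈-22.102414
n=8: y≈-22.102414, sp=-2, e=sp−y≈20.102414; I≈9.464966, D=e−e_prev≈32.822421; u=5/4·20.102414+5/4·9.464966+0·32.822421≈36.959225; next y=-7/10·(-22.102414)+1/2·36.959225≈33.951302
n=9: y≈33.951302, sp=4, e=sp−y≈-29.951302; I≈-20.486337, D=e−e_prev≈-50.053716; u=5/4·(-29.951302)+5/4·(-20.486337)+0·(-50.053716)≈-63.047049; next y=-7/10·33.951302+1/2·(-63.047049)≈-55.289436
n=10: y≈-55.289436, sp=4, e=sp−y≈59.289436; I≈38.803099, D=e−e_prev≈89.240738; u=5/4·59.289436+5/4·38.803099+0·89.240738≈122.615669; next y=-7/10·(-55.289436)+1/2·122.615669≈100.010439
n=11: y≈100.010439, sp=4, e=sp−y≈-96.010439; I≈-57.207340, D=e−e_prev≈-155.299875; u=5/4·(-96.010439)+5/4·(-57.207340)+0·(-155.299875)≈-191.522225; next y=-7/10·100.010439+1/2·(-191.522225)≈-165.768420

0 1 2.500 0.000
1 1 0.625 1.250
2 1 4.844 -0.563
3 1 -1.648 2.816
4 -2 2.609 -2.795
5 -2 -11.538 3.261
6 -2 10.168 -8.052
7 -2 -29.197 10.720
8 -2 36.959 -22.102
9 4 -63.047 33.951
10 4 122.616 -55.289
11 4 -191.522 100.010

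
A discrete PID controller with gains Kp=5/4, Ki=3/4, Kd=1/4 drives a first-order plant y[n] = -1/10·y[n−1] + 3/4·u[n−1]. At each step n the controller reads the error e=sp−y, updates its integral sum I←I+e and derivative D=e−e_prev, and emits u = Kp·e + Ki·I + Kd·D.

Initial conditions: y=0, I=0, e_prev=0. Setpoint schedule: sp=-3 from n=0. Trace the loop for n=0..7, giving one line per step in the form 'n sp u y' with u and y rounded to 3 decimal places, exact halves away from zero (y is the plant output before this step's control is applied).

0 -3 -6.750 0.000
1 -3 3.141 -5.063
2 -3 -14.408 2.862
3 -3 14.573 -11.092
4 -3 -34.891 12.039
5 -3 48.287 -27.372
6 -3 -92.516 38.952
7 -3 145.129 -73.283

(exact arithmetic carried between steps; '≈' marks a value shown rounded to 6 d.p. or computed from one; I and e_prev carry over from the previous line; the table rounds u and y to 3 d.p., halves away from zero)
n=0: y=0, sp=-3, e=sp−y=-3; I=-3, D=e−e_prev=-3; u=5/4·(-3)+3/4·(-3)+1/4·(-3)=-6.75; next y=-1/10·0+3/4·(-6.75)=-5.0625
n=1: y=-5.0625, sp=-3, e=sp−y=2.0625; I=-0.9375, D=e−e_prev=5.0625; u=5/4·2.0625+3/4·(-0.9375)+1/4·5.0625=3.140625; next y=-1/10·(-5.0625)+3/4·3.140625≈2.861719
n=2: y≈2.861719, sp=-3, e=sp−y≈-5.861719; I≈-6.799219, D=e−e_prev≈-7.924219; u=5/4·(-5.861719)+3/4·(-6.799219)+1/4·(-7.924219)≈-14.407617; next y=-1/10·2.861719+3/4·(-14.407617)≈-11.091885
n=3: y≈-11.091885, sp=-3, e=sp−y≈8.091885; I≈1.292666, D=e−e_prev≈13.953604; u=5/4·8.091885+3/4·1.292666+1/4·13.953604≈14.572756; next y=-1/10·(-11.091885)+3/4·14.572756≈12.038756
n=4: y≈12.038756, sp=-3, e=sp−y≈-15.038756; I≈-13.746090, D=e−e_prev≈-23.130641; u=5/4·(-15.038756)+3/4·(-13.746090)+1/4·(-23.130641)≈-34.890672; next y=-1/10·12.038756+3/4·(-34.890672)≈-27.371880
n=5: y≈-27.371880, sp=-3, e=sp−y≈24.371880; I≈10.625790, D=e−e_prev≈39.410635; u=5/4·24.371880+3/4·10.625790+1/4·39.410635≈48.286851; next y=-1/10·(-27.371880)+3/4·48.286851≈38.952326
n=6: y≈38.952326, sp=-3, e=sp−y≈-41.952326; I≈-31.326536, D=e−e_prev≈-66.324206; u=5/4·(-41.952326)+3/4·(-31.326536)+1/4·(-66.324206)≈-92.516361; next y=-1/10·38.952326+3/4·(-92.516361)≈-73.282503
n=7: y≈-73.282503, sp=-3, e=sp−y≈70.282503; I≈38.955967, D=e−e_prev≈112.234830; u=5/4·70.282503+3/4·38.955967+1/4·112.234830≈145.128812; next y=-1/10·(-73.282503)+3/4·145.128812≈116.174860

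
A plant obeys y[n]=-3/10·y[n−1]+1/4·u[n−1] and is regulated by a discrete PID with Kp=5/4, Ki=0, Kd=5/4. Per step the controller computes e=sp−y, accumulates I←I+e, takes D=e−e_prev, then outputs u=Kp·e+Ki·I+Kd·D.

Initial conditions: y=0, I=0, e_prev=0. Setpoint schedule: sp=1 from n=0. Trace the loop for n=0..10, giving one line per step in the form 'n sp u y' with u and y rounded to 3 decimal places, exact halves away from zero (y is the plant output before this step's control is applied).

(exact arithmetic carried between steps; '≈' marks a value shown rounded to 6 d.p. or computed from one; I and e_prev carry over from the previous line; the table rounds u and y to 3 d.p., halves away from zero)
n=0: y=0, sp=1, e=sp−y=1; I=1, D=e−e_prev=1; u=5/4·1+0·1+5/4·1=2.5; next y=-3/10·0+1/4·2.5=0.625
n=1: y=0.625, sp=1, e=sp−y=0.375; I=1.375, D=e−e_prev=-0.625; u=5/4·0.375+0·1.375+5/4·(-0.625)=-0.3125; next y=-3/10·0.625+1/4·(-0.3125)=-0.265625
n=2: y=-0.265625, sp=1, e=sp−y=1.265625; I=2.640625, D=e−e_prev=0.890625; u=5/4·1.265625+0·2.640625+5/4·0.890625≈2.695313; next y=-3/10·(-0.265625)+1/4·2.695313≈0.753516
n=3: y≈0.753516, sp=1, e=sp−y≈0.246484; I≈2.887109, D=e−e_prev≈-1.019141; u=5/4·0.246484+0·2.887109+5/4·(-1.019141)≈-0.965820; next y=-3/10·0.753516+1/4·(-0.965820)≈-0.467510
n=4: y≈-0.467510, sp=1, e=sp−y≈1.467510; I≈4.354619, D=e−e_prev≈1.221025; u=5/4·1.467510+0·4.354619+5/4·1.221025≈3.360669; next y=-3/10·(-0.467510)+1/4·3.360669≈0.980420
n=5: y≈0.980420, sp=1, e=sp−y≈0.019580; I≈4.374199, D=e−e_prev≈-1.447930; u=5/4·0.019580+0·4.374199+5/4·(-1.447930)≈-1.785438; next y=-3/10·0.980420+1/4·(-1.785438)≈-0.740485
n=6: y≈-0.740485, sp=1, e=sp−y≈1.740485; I≈6.114684, D=e−e_prev≈1.720906; u=5/4·1.740485+0·6.114684+5/4·1.720906≈4.326739; next y=-3/10·(-0.740485)+1/4·4.326739≈1.303830
n=7: y≈1.303830, sp=1, e=sp−y≈-0.303830; I≈5.810854, D=e−e_prev≈-2.044316; u=5/4·(-0.303830)+0·5.810854+5/4·(-2.044316)≈-2.935183; next y=-3/10·1.303830+1/4·(-2.935183)≈-1.124945
n=8: y≈-1.124945, sp=1, e=sp−y≈2.124945; I≈7.935799, D=e−e_prev≈2.428775; u=5/4·2.124945+0·7.935799+5/4·2.428775≈5.692150; next y=-3/10·(-1.124945)+1/4·5.692150≈1.760521
n=9: y≈1.760521, sp=1, e=sp−y≈-0.760521; I≈7.175278, D=e−e_prev≈-2.885466; u=5/4·(-0.760521)+0·7.175278+5/4·(-2.885466)≈-4.557483; next y=-3/10·1.760521+1/4·(-4.557483)≈-1.667527
n=10: y≈-1.667527, sp=1, e=sp−y≈2.667527; I≈9.842805, D=e−e_prev≈3.428048; u=5/4·2.667527+0·9.842805+5/4·3.428048≈7.619469; next y=-3/10·(-1.667527)+1/4·7.619469≈2.405125

0 1 2.500 0.000
1 1 -0.313 0.625
2 1 2.695 -0.266
3 1 -0.966 0.754
4 1 3.361 -0.468
5 1 -1.785 0.980
6 1 4.327 -0.740
7 1 -2.935 1.304
8 1 5.692 -1.125
9 1 -4.557 1.761
10 1 7.619 -1.668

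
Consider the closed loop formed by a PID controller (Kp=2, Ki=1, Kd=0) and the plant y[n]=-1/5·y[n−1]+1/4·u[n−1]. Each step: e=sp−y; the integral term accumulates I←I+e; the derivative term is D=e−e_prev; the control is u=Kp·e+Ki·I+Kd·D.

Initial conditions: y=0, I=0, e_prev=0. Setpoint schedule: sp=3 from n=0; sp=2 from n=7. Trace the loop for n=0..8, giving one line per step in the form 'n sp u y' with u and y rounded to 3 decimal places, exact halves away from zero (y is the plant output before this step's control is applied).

(exact arithmetic carried between steps; '≈' marks a value shown rounded to 6 d.p. or computed from one; I and e_prev carry over from the previous line; the table rounds u and y to 3 d.p., halves away from zero)
n=0: y=0, sp=3, e=sp−y=3; I=3, D=e−e_prev=3; u=2·3+1·3+0·3=9; next y=-1/5·0+1/4·9=2.25
n=1: y=2.25, sp=3, e=sp−y=0.75; I=3.75, D=e−e_prev=-2.25; u=2·0.75+1·3.75+0·(-2.25)=5.25; next y=-1/5·2.25+1/4·5.25=0.8625
n=2: y=0.8625, sp=3, e=sp−y=2.1375; I=5.8875, D=e−e_prev=1.3875; u=2·2.1375+1·5.8875+0·1.3875=10.1625; next y=-1/5·0.8625+1/4·10.1625=2.368125
n=3: y=2.368125, sp=3, e=sp−y=0.631875; I=6.519375, D=e−e_prev=-1.505625; u=2·0.631875+1·6.519375+0·(-1.505625)=7.783125; next y=-1/5·2.368125+1/4·7.783125≈1.472156
n=4: y≈1.472156, sp=3, e=sp−y≈1.527844; I≈8.047219, D=e−e_prev≈0.895969; u=2·1.527844+1·8.047219+0·0.895969≈11.102906; next y=-1/5·1.472156+1/4·11.102906≈2.481295
n=5: y≈2.481295, sp=3, e=sp−y≈0.518705; I≈8.565923, D=e−e_prev≈-1.009139; u=2·0.518705+1·8.565923+0·(-1.009139)≈9.603333; next y=-1/5·2.481295+1/4·9.603333≈1.904574
n=6: y≈1.904574, sp=3, e=sp−y≈1.095426; I≈9.661349, D=e−e_prev≈0.576721; u=2·1.095426+1·9.661349+0·0.576721≈11.852201; next y=-1/5·1.904574+1/4·11.852201≈2.582135
n=7: y≈2.582135, sp=2, e=sp−y≈-0.582135; I≈9.079214, D=e−e_prev≈-1.677561; u=2·(-0.582135)+1·9.079214+0·(-1.677561)≈7.914943; next y=-1/5·2.582135+1/4·7.914943≈1.462309
n=8: y≈1.462309, sp=2, e=sp−y≈0.537691; I≈9.616905, D=e−e_prev≈1.119827; u=2·0.537691+1·9.616905+0·1.119827≈10.692288; next y=-1/5·1.462309+1/4·10.692288≈2.380610

0 3 9.000 0.000
1 3 5.250 2.250
2 3 10.163 0.863
3 3 7.783 2.368
4 3 11.103 1.472
5 3 9.603 2.481
6 3 11.852 1.905
7 2 7.915 2.582
8 2 10.692 1.462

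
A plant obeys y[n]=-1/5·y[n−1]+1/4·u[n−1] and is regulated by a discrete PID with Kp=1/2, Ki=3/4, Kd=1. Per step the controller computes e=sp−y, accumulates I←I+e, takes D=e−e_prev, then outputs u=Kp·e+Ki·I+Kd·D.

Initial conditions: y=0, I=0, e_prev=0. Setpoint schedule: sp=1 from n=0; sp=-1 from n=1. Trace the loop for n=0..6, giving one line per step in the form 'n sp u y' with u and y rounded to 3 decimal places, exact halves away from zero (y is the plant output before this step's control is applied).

0 1 2.250 0.000
1 -1 -3.766 0.563
2 -1 1.262 -1.054
3 -1 -3.869 0.526
4 -1 0.163 -1.073
5 -1 -4.369 0.255
6 -1 -0.835 -1.143

(exact arithmetic carried between steps; '≈' marks a value shown rounded to 6 d.p. or computed from one; I and e_prev carry over from the previous line; the table rounds u and y to 3 d.p., halves away from zero)
n=0: y=0, sp=1, e=sp−y=1; I=1, D=e−e_prev=1; u=1/2·1+3/4·1+1·1=2.25; next y=-1/5·0+1/4·2.25=0.5625
n=1: y=0.5625, sp=-1, e=sp−y=-1.5625; I=-0.5625, D=e−e_prev=-2.5625; u=1/2·(-1.5625)+3/4·(-0.5625)+1·(-2.5625)=-3.765625; next y=-1/5·0.5625+1/4·(-3.765625)≈-1.053906
n=2: y≈-1.053906, sp=-1, e=sp−y≈0.053906; I≈-0.508594, D=e−e_prev≈1.616406; u=1/2·0.053906+3/4·(-0.508594)+1·1.616406≈1.261914; next y=-1/5·(-1.053906)+1/4·1.261914≈0.526260
n=3: y≈0.526260, sp=-1, e=sp−y≈-1.526260; I≈-2.034854, D=e−e_prev≈-1.580166; u=1/2·(-1.526260)+3/4·(-2.034854)+1·(-1.580166)≈-3.869436; next y=-1/5·0.526260+1/4·(-3.869436)≈-1.072611
n=4: y≈-1.072611, sp=-1, e=sp−y≈0.072611; I≈-1.962243, D=e−e_prev≈1.598871; u=1/2·0.072611+3/4·(-1.962243)+1·1.598871≈0.163494; next y=-1/5·(-1.072611)+1/4·0.163494≈0.255396
n=5: y≈0.255396, sp=-1, e=sp−y≈-1.255396; I≈-3.217638, D=e−e_prev≈-1.328007; u=1/2·(-1.255396)+3/4·(-3.217638)+1·(-1.328007)≈-4.368933; next y=-1/5·0.255396+1/4·(-4.368933)≈-1.143312
n=6: y≈-1.143312, sp=-1, e=sp−y≈0.143312; I≈-3.074326, D=e−e_prev≈1.398708; u=1/2·0.143312+3/4·(-3.074326)+1·1.398708≈-0.835380; next y=-1/5·(-1.143312)+1/4·(-0.835380)≈0.019818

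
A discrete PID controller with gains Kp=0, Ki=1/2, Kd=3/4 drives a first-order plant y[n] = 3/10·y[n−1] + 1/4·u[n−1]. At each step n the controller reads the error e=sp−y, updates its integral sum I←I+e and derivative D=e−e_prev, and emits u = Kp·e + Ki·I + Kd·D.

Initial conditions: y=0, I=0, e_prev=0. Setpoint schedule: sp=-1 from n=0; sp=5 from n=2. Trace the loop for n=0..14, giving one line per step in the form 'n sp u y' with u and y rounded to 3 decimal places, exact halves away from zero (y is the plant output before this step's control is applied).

(exact arithmetic carried between steps; '≈' marks a value shown rounded to 6 d.p. or computed from one; I and e_prev carry over from the previous line; the table rounds u and y to 3 d.p., halves away from zero)
n=0: y=0, sp=-1, e=sp−y=-1; I=-1, D=e−e_prev=-1; u=0·(-1)+1/2·(-1)+3/4·(-1)=-1.25; next y=3/10·0+1/4·(-1.25)=-0.3125
n=1: y=-0.3125, sp=-1, e=sp−y=-0.6875; I=-1.6875, D=e−e_prev=0.3125; u=0·(-0.6875)+1/2·(-1.6875)+3/4·0.3125=-0.609375; next y=3/10·(-0.3125)+1/4·(-0.609375)≈-0.246094
n=2: y≈-0.246094, sp=5, e=sp−y≈5.246094; I≈3.558594, D=e−e_prev≈5.933594; u=0·5.246094+1/2·3.558594+3/4·5.933594≈6.229492; next y=3/10·(-0.246094)+1/4·6.229492≈1.483545
n=3: y≈1.483545, sp=5, e=sp−y≈3.516455; I≈7.075049, D=e−e_prev≈-1.729639; u=0·3.516455+1/2·7.075049+3/4·(-1.729639)≈2.240295; next y=3/10·1.483545+1/4·2.240295≈1.005137
n=4: y≈1.005137, sp=5, e=sp−y≈3.994863; I≈11.069911, D=e−e_prev≈0.478408; u=0·3.994863+1/2·11.069911+3/4·0.478408≈5.893761; next y=3/10·1.005137+1/4·5.893761≈1.774982
n=5: y≈1.774982, sp=5, e=sp−y≈3.225018; I≈14.294930, D=e−e_prev≈-0.769844; u=0·3.225018+1/2·14.294930+3/4·(-0.769844)≈6.570082; next y=3/10·1.774982+1/4·6.570082≈2.175015
n=6: y≈2.175015, sp=5, e=sp−y≈2.824985; I≈17.119915, D=e−e_prev≈-0.400033; u=0·2.824985+1/2·17.119915+3/4·(-0.400033)≈8.259932; next y=3/10·2.175015+1/4·8.259932≈2.717488
n=7: y≈2.717488, sp=5, e=sp−y≈2.282512; I≈19.402427, D=e−e_prev≈-0.542473; u=0·2.282512+1/2·19.402427+3/4·(-0.542473)≈9.294359; next y=3/10·2.717488+1/4·9.294359≈3.138836
n=8: y≈3.138836, sp=5, e=sp−y≈1.861164; I≈21.263591, D=e−e_prev≈-0.421348; u=0·1.861164+1/2·21.263591+3/4·(-0.421348)≈10.315784; next y=3/10·3.138836+1/4·10.315784≈3.520597
n=9: y≈3.520597, sp=5, e=sp−y≈1.479403; I≈22.742994, D=e−e_prev≈-0.381761; u=0·1.479403+1/2·22.742994+3/4·(-0.381761)≈11.085177; next y=3/10·3.520597+1/4·11.085177≈3.827473
n=10: y≈3.827473, sp=5, e=sp−y≈1.172527; I≈23.915521, D=e−e_prev≈-0.306876; u=0·1.172527+1/2·23.915521+3/4·(-0.306876)≈11.727603; next y=3/10·3.827473+1/4·11.727603≈4.080143
n=11: y≈4.080143, sp=5, e=sp−y≈0.919857; I≈24.835378, D=e−e_prev≈-0.252670; u=0·0.919857+1/2·24.835378+3/4·(-0.252670)≈12.228187; next y=3/10·4.080143+1/4·12.228187≈4.281090
n=12: y≈4.281090, sp=5, e=sp−y≈0.718910; I≈25.554289, D=e−e_prev≈-0.200947; u=0·0.718910+1/2·25.554289+3/4·(-0.200947)≈12.626434; next y=3/10·4.281090+1/4·12.626434≈4.440935
n=13: y≈4.440935, sp=5, e=sp−y≈0.559065; I≈26.113353, D=e−e_prev≈-0.159846; u=0·0.559065+1/2·26.113353+3/4·(-0.159846)≈12.936792; next y=3/10·4.440935+1/4·12.936792≈4.566479
n=14: y≈4.566479, sp=5, e=sp−y≈0.433521; I≈26.546875, D=e−e_prev≈-0.125543; u=0·0.433521+1/2·26.546875+3/4·(-0.125543)≈13.179280; next y=3/10·4.566479+1/4·13.179280≈4.664764

0 -1 -1.250 0.000
1 -1 -0.609 -0.313
2 5 6.229 -0.246
3 5 2.240 1.484
4 5 5.894 1.005
5 5 6.570 1.775
6 5 8.260 2.175
7 5 9.294 2.717
8 5 10.316 3.139
9 5 11.085 3.521
10 5 11.728 3.827
11 5 12.228 4.080
12 5 12.626 4.281
13 5 12.937 4.441
14 5 13.179 4.566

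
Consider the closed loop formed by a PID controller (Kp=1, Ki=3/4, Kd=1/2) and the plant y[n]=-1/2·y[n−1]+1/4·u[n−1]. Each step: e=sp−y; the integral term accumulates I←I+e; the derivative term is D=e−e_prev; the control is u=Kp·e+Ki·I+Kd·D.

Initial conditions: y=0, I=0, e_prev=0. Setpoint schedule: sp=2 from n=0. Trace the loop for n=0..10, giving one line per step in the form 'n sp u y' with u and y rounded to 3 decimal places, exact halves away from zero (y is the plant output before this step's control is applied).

(exact arithmetic carried between steps; '≈' marks a value shown rounded to 6 d.p. or computed from one; I and e_prev carry over from the previous line; the table rounds u and y to 3 d.p., halves away from zero)
n=0: y=0, sp=2, e=sp−y=2; I=2, D=e−e_prev=2; u=1·2+3/4·2+1/2·2=4.5; next y=-1/2·0+1/4·4.5=1.125
n=1: y=1.125, sp=2, e=sp−y=0.875; I=2.875, D=e−e_prev=-1.125; u=1·0.875+3/4·2.875+1/2·(-1.125)=2.46875; next y=-1/2·1.125+1/4·2.46875≈0.054688
n=2: y≈0.054688, sp=2, e=sp−y≈1.945313; I≈4.820313, D=e−e_prev≈1.070313; u=1·1.945313+3/4·4.820313+1/2·1.070313≈6.095703; next y=-1/2·0.054688+1/4·6.095703≈1.496582
n=3: y≈1.496582, sp=2, e=sp−y≈0.503418; I≈5.323730, D=e−e_prev≈-1.441895; u=1·0.503418+3/4·5.323730+1/2·(-1.441895)≈3.775269; next y=-1/2·1.496582+1/4·3.775269≈0.195526
n=4: y≈0.195526, sp=2, e=sp−y≈1.804474; I≈7.128204, D=e−e_prev≈1.301056; u=1·1.804474+3/4·7.128204+1/2·1.301056≈7.801155; next y=-1/2·0.195526+1/4·7.801155≈1.852526
n=5: y≈1.852526, sp=2, e=sp−y≈0.147474; I≈7.275679, D=e−e_prev≈-1.657000; u=1·0.147474+3/4·7.275679+1/2·(-1.657000)≈4.775733; next y=-1/2·1.852526+1/4·4.775733≈0.267671
n=6: y≈0.267671, sp=2, e=sp−y≈1.732329; I≈9.008008, D=e−e_prev≈1.584855; u=1·1.732329+3/4·9.008008+1/2·1.584855≈9.280763; next y=-1/2·0.267671+1/4·9.280763≈2.186356
n=7: y≈2.186356, sp=2, e=sp−y≈-0.186356; I≈8.821653, D=e−e_prev≈-1.918685; u=1·(-0.186356)+3/4·8.821653+1/2·(-1.918685)≈5.470541; next y=-1/2·2.186356+1/4·5.470541≈0.274458
n=8: y≈0.274458, sp=2, e=sp−y≈1.725542; I≈10.547195, D=e−e_prev≈1.911898; u=1·1.725542+3/4·10.547195+1/2·1.911898≈10.591888; next y=-1/2·0.274458+1/4·10.591888≈2.510743
n=9: y≈2.510743, sp=2, e=sp−y≈-0.510743; I≈10.036452, D=e−e_prev≈-2.236286; u=1·(-0.510743)+3/4·10.036452+1/2·(-2.236286)≈5.898453; next y=-1/2·2.510743+1/4·5.898453≈0.219242
n=10: y≈0.219242, sp=2, e=sp−y≈1.780758; I≈11.817210, D=e−e_prev≈2.291501; u=1·1.780758+3/4·11.817210+1/2·2.291501≈11.789417; next y=-1/2·0.219242+1/4·11.789417≈2.837733

0 2 4.500 0.000
1 2 2.469 1.125
2 2 6.096 0.055
3 2 3.775 1.497
4 2 7.801 0.196
5 2 4.776 1.853
6 2 9.281 0.268
7 2 5.471 2.186
8 2 10.592 0.274
9 2 5.898 2.511
10 2 11.789 0.219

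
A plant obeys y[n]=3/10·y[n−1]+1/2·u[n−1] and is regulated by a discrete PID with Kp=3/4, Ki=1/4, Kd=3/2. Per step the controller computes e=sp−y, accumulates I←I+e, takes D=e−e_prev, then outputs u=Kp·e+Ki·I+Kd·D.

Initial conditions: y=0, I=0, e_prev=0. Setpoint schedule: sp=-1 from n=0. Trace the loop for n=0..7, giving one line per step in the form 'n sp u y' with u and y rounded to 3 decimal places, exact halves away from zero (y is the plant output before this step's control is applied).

0 -1 -2.500 0.000
1 -1 1.875 -1.250
2 -1 -4.469 0.563
3 -1 4.430 -2.066
4 -1 -8.398 1.595
5 -1 9.733 -3.720
6 -1 -16.238 3.751
7 -1 20.642 -6.994

(exact arithmetic carried between steps; '≈' marks a value shown rounded to 6 d.p. or computed from one; I and e_prev carry over from the previous line; the table rounds u and y to 3 d.p., halves away from zero)
n=0: y=0, sp=-1, e=sp−y=-1; I=-1, D=e−e_prev=-1; u=3/4·(-1)+1/4·(-1)+3/2·(-1)=-2.5; next y=3/10·0+1/2·(-2.5)=-1.25
n=1: y=-1.25, sp=-1, e=sp−y=0.25; I=-0.75, D=e−e_prev=1.25; u=3/4·0.25+1/4·(-0.75)+3/2·1.25=1.875; next y=3/10·(-1.25)+1/2·1.875=0.5625
n=2: y=0.5625, sp=-1, e=sp−y=-1.5625; I=-2.3125, D=e−e_prev=-1.8125; u=3/4·(-1.5625)+1/4·(-2.3125)+3/2·(-1.8125)=-4.46875; next y=3/10·0.5625+1/2·(-4.46875)=-2.065625
n=3: y=-2.065625, sp=-1, e=sp−y=1.065625; I=-1.246875, D=e−e_prev=2.628125; u=3/4·1.065625+1/4·(-1.246875)+3/2·2.628125≈4.429688; next y=3/10·(-2.065625)+1/2·4.429688≈1.595156
n=4: y≈1.595156, sp=-1, e=sp−y≈-2.595156; I≈-3.842031, D=e−e_prev≈-3.660781; u=3/4·(-2.595156)+1/4·(-3.842031)+3/2·(-3.660781)≈-8.398047; next y=3/10·1.595156+1/2·(-8.398047)≈-3.720477
n=5: y≈-3.720477, sp=-1, e=sp−y≈2.720477; I≈-1.121555, D=e−e_prev≈5.315633; u=3/4·2.720477+1/4·(-1.121555)+3/2·5.315633≈9.733418; next y=3/10·(-3.720477)+1/2·9.733418≈3.750566
n=6: y≈3.750566, sp=-1, e=sp−y≈-4.750566; I≈-5.872121, D=e−e_prev≈-7.471043; u=3/4·(-4.750566)+1/4·(-5.872121)+3/2·(-7.471043)≈-16.237519; next y=3/10·3.750566+1/2·(-16.237519)≈-6.993589
n=7: y≈-6.993589, sp=-1, e=sp−y≈5.993589; I≈0.121469, D=e−e_prev≈10.744155; u=3/4·5.993589+1/4·0.121469+3/2·10.744155≈20.641793; next y=3/10·(-6.993589)+1/2·20.641793≈8.222819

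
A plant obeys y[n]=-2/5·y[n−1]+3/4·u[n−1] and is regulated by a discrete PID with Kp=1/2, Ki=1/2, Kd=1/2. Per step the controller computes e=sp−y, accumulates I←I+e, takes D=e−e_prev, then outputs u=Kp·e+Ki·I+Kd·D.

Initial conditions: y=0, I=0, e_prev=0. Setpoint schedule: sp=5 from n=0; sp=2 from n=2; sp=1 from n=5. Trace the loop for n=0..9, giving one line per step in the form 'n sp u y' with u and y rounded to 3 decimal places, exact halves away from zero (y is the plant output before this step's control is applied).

(exact arithmetic carried between steps; '≈' marks a value shown rounded to 6 d.p. or computed from one; I and e_prev carry over from the previous line; the table rounds u and y to 3 d.p., halves away from zero)
n=0: y=0, sp=5, e=sp−y=5; I=5, D=e−e_prev=5; u=1/2·5+1/2·5+1/2·5=7.5; next y=-2/5·0+3/4·7.5=5.625
n=1: y=5.625, sp=5, e=sp−y=-0.625; I=4.375, D=e−e_prev=-5.625; u=1/2·(-0.625)+1/2·4.375+1/2·(-5.625)=-0.9375; next y=-2/5·5.625+3/4·(-0.9375)=-2.953125
n=2: y=-2.953125, sp=2, e=sp−y=4.953125; I=9.328125, D=e−e_prev=5.578125; u=1/2·4.953125+1/2·9.328125+1/2·5.578125≈9.929688; next y=-2/5·(-2.953125)+3/4·9.929688≈8.628516
n=3: y≈8.628516, sp=2, e=sp−y≈-6.628516; I≈2.699609, D=e−e_prev≈-11.581641; u=1/2·(-6.628516)+1/2·2.699609+1/2·(-11.581641)≈-7.755273; next y=-2/5·8.628516+3/4·(-7.755273)≈-9.267861
n=4: y≈-9.267861, sp=2, e=sp−y≈11.267861; I≈13.967471, D=e−e_prev≈17.896377; u=1/2·11.267861+1/2·13.967471+1/2·17.896377≈21.565854; next y=-2/5·(-9.267861)+3/4·21.565854≈19.881535
n=5: y≈19.881535, sp=1, e=sp−y≈-18.881535; I≈-4.914065, D=e−e_prev≈-30.149397; u=1/2·(-18.881535)+1/2·(-4.914065)+1/2·(-30.149397)≈-26.972498; next y=-2/5·19.881535+3/4·(-26.972498)≈-28.181988
n=6: y≈-28.181988, sp=1, e=sp−y≈29.181988; I≈24.267923, D=e−e_prev≈48.063523; u=1/2·29.181988+1/2·24.267923+1/2·48.063523≈50.756717; next y=-2/5·(-28.181988)+3/4·50.756717≈49.340333
n=7: y≈49.340333, sp=1, e=sp−y≈-48.340333; I≈-24.072410, D=e−e_prev≈-77.522321; u=1/2·(-48.340333)+1/2·(-24.072410)+1/2·(-77.522321)≈-74.967532; next y=-2/5·49.340333+3/4·(-74.967532)≈-75.961782
n=8: y≈-75.961782, sp=1, e=sp−y≈76.961782; I≈52.889372, D=e−e_prev≈125.302116; u=1/2·76.961782+1/2·52.889372+1/2·125.302116≈127.576635; next y=-2/5·(-75.961782)+3/4·127.576635≈126.067189
n=9: y≈126.067189, sp=1, e=sp−y≈-125.067189; I≈-72.177817, D=e−e_prev≈-202.028972; u=1/2·(-125.067189)+1/2·(-72.177817)+1/2·(-202.028972)≈-199.636989; next y=-2/5·126.067189+3/4·(-199.636989)≈-200.154617

0 5 7.500 0.000
1 5 -0.938 5.625
2 2 9.930 -2.953
3 2 -7.755 8.629
4 2 21.566 -9.268
5 1 -26.972 19.882
6 1 50.757 -28.182
7 1 -74.968 49.340
8 1 127.577 -75.962
9 1 -199.637 126.067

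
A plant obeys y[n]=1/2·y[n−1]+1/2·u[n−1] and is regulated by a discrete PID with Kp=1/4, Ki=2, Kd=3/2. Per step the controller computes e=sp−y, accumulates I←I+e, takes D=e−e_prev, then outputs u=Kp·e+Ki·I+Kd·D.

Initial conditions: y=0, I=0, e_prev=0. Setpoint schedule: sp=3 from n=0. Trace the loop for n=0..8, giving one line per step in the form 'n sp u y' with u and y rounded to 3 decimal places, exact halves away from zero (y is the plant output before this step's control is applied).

(exact arithmetic carried between steps; '≈' marks a value shown rounded to 6 d.p. or computed from one; I and e_prev carry over from the previous line; the table rounds u and y to 3 d.p., halves away from zero)
n=0: y=0, sp=3, e=sp−y=3; I=3, D=e−e_prev=3; u=1/4·3+2·3+3/2·3=11.25; next y=1/2·0+1/2·11.25=5.625
n=1: y=5.625, sp=3, e=sp−y=-2.625; I=0.375, D=e−e_prev=-5.625; u=1/4·(-2.625)+2·0.375+3/2·(-5.625)=-8.34375; next y=1/2·5.625+1/2·(-8.34375)=-1.359375
n=2: y=-1.359375, sp=3, e=sp−y=4.359375; I=4.734375, D=e−e_prev=6.984375; u=1/4·4.359375+2·4.734375+3/2·6.984375≈21.035156; next y=1/2·(-1.359375)+1/2·21.035156≈9.837891
n=3: y≈9.837891, sp=3, e=sp−y≈-6.837891; I≈-2.103516, D=e−e_prev≈-11.197266; u=1/4·(-6.837891)+2·(-2.103516)+3/2·(-11.197266)≈-22.712402; next y=1/2·9.837891+1/2·(-22.712402)≈-6.437256
n=4: y≈-6.437256, sp=3, e=sp−y≈9.437256; I≈7.333740, D=e−e_prev≈16.275146; u=1/4·9.437256+2·7.333740+3/2·16.275146≈41.439514; next y=1/2·(-6.437256)+1/2·41.439514≈17.501129
n=5: y≈17.501129, sp=3, e=sp−y≈-14.501129; I≈-7.167389, D=e−e_prev≈-23.938385; u=1/4·(-14.501129)+2·(-7.167389)+3/2·(-23.938385)≈-53.867638; next y=1/2·17.501129+1/2·(-53.867638)≈-18.183254
n=6: y≈-18.183254, sp=3, e=sp−y≈21.183254; I≈14.015865, D=e−e_prev≈35.684383; u=1/4·21.183254+2·14.015865+3/2·35.684383≈86.854119; next y=1/2·(-18.183254)+1/2·86.854119≈34.335433
n=7: y≈34.335433, sp=3, e=sp−y≈-31.335433; I≈-17.319567, D=e−e_prev≈-52.518687; u=1/4·(-31.335433)+2·(-17.319567)+3/2·(-52.518687)≈-121.251023; next y=1/2·34.335433+1/2·(-121.251023)≈-43.457795
n=8: y≈-43.457795, sp=3, e=sp−y≈46.457795; I≈29.138228, D=e−e_prev≈77.793228; u=1/4·46.457795+2·29.138228+3/2·77.793228≈186.580746; next y=1/2·(-43.457795)+1/2·186.580746≈71.561475

0 3 11.250 0.000
1 3 -8.344 5.625
2 3 21.035 -1.359
3 3 -22.712 9.838
4 3 41.440 -6.437
5 3 -53.868 17.501
6 3 86.854 -18.183
7 3 -121.251 34.335
8 3 186.581 -43.458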